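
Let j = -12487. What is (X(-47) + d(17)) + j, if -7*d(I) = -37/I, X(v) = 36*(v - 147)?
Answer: -2317012/119 ≈ -19471.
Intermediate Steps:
X(v) = -5292 + 36*v (X(v) = 36*(-147 + v) = -5292 + 36*v)
d(I) = 37/(7*I) (d(I) = -(-37)/(7*I) = 37/(7*I))
(X(-47) + d(17)) + j = ((-5292 + 36*(-47)) + (37/7)/17) - 12487 = ((-5292 - 1692) + (37/7)*(1/17)) - 12487 = (-6984 + 37/119) - 12487 = -831059/119 - 12487 = -2317012/119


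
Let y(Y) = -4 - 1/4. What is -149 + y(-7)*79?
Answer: -1939/4 ≈ -484.75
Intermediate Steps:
y(Y) = -17/4 (y(Y) = -4 - 1*¼ = -4 - ¼ = -17/4)
-149 + y(-7)*79 = -149 - 17/4*79 = -149 - 1343/4 = -1939/4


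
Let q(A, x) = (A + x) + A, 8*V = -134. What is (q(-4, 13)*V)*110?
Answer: -18425/2 ≈ -9212.5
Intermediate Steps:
V = -67/4 (V = (⅛)*(-134) = -67/4 ≈ -16.750)
q(A, x) = x + 2*A
(q(-4, 13)*V)*110 = ((13 + 2*(-4))*(-67/4))*110 = ((13 - 8)*(-67/4))*110 = (5*(-67/4))*110 = -335/4*110 = -18425/2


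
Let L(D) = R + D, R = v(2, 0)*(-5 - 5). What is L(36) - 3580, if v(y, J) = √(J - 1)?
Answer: -3544 - 10*I ≈ -3544.0 - 10.0*I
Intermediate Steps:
v(y, J) = √(-1 + J)
R = -10*I (R = √(-1 + 0)*(-5 - 5) = √(-1)*(-10) = I*(-10) = -10*I ≈ -10.0*I)
L(D) = D - 10*I (L(D) = -10*I + D = D - 10*I)
L(36) - 3580 = (36 - 10*I) - 3580 = -3544 - 10*I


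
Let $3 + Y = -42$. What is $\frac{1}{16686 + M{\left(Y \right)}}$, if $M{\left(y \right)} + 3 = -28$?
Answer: $\frac{1}{16655} \approx 6.0042 \cdot 10^{-5}$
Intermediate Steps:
$Y = -45$ ($Y = -3 - 42 = -45$)
$M{\left(y \right)} = -31$ ($M{\left(y \right)} = -3 - 28 = -31$)
$\frac{1}{16686 + M{\left(Y \right)}} = \frac{1}{16686 - 31} = \frac{1}{16655}$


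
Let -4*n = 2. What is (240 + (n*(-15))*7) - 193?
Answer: 199/2 ≈ 99.500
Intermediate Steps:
n = -1/2 (n = -1/4*2 = -1/2 ≈ -0.50000)
(240 + (n*(-15))*7) - 193 = (240 - 1/2*(-15)*7) - 193 = (240 + (15/2)*7) - 193 = (240 + 105/2) - 193 = 585/2 - 193 = 199/2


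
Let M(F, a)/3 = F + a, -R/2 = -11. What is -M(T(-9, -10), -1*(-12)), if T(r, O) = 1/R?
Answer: -795/22 ≈ -36.136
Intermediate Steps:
R = 22 (R = -2*(-11) = 22)
T(r, O) = 1/22
M(F, a) = 3*F + 3*a (M(F, a) = 3*(F + a) = 3*F + 3*a)
-M(T(-9, -10), -1*(-12)) = -(3*(1/22) + 3*(-1*(-12))) = -(3/22 + 3*12) = -(3/22 + 36) = -1*795/22 = -795/22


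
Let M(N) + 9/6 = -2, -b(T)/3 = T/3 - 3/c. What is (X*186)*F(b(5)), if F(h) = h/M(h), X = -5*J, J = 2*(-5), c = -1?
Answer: 37200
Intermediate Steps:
J = -10
b(T) = -9 - T (b(T) = -3*(T/3 - 3/(-1)) = -3*(T*(1/3) - 3*(-1)) = -3*(T/3 + 3) = -3*(3 + T/3) = -9 - T)
M(N) = -7/2 (M(N) = -3/2 - 2 = -7/2)
X = 50 (X = -5*(-10) = 50)
F(h) = -2*h/7 (F(h) = h/(-7/2) = h*(-2/7) = -2*h/7)
(X*186)*F(b(5)) = (50*186)*(-2*(-9 - 1*5)/7) = 9300*(-2*(-9 - 5)/7) = 9300*(-2/7*(-14)) = 9300*4 = 37200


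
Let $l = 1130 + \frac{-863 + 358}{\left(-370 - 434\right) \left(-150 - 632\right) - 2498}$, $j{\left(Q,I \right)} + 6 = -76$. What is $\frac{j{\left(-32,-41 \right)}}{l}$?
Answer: $- \frac{10270172}{141527879} \approx -0.072566$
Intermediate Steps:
$j{\left(Q,I \right)} = -82$ ($j{\left(Q,I \right)} = -6 - 76 = -82$)
$l = \frac{141527879}{125246}$ ($l = 1130 - \frac{505}{\left(-804\right) \left(-782\right) - 2498} = 1130 - \frac{505}{628728 - 2498} = 1130 - \frac{505}{626230} = 1130 - \frac{101}{125246} = \frac{141527879}{125246} \approx 1130.0$)
$\frac{j{\left(-32,-41 \right)}}{l} = - \frac{82}{\frac{141527879}{125246}} = \left(-82\right) \frac{125246}{141527879} = - \frac{10270172}{141527879}$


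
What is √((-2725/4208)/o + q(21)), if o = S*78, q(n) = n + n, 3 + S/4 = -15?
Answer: √10180606899957/492336 ≈ 6.4808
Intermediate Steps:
S = -72 (S = -12 + 4*(-15) = -12 - 60 = -72)
q(n) = 2*n
o = -5616 (o = -72*78 = -5616)
√((-2725/4208)/o + q(21)) = √(-2725/4208/(-5616) + 2*21) = √(-2725*1/4208*(-1/5616) + 42) = √(-2725/4208*(-1/5616) + 42) = √(2725/23632128 + 42) = √(992552101/23632128) = √10180606899957/492336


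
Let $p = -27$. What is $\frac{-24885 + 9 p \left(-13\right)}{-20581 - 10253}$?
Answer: $\frac{1207}{1713} \approx 0.70461$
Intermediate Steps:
$\frac{-24885 + 9 p \left(-13\right)}{-20581 - 10253} = \frac{-24885 + 9 \left(-27\right) \left(-13\right)}{-20581 - 10253} = \frac{-24885 - -3159}{-30834} = \left(-24885 + 3159\right) \left(- \frac{1}{30834}\right) = \left(-21726\right) \left(- \frac{1}{30834}\right) = \frac{1207}{1713}$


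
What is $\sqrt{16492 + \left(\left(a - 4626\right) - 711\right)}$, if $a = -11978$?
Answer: $i \sqrt{823} \approx 28.688 i$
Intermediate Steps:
$\sqrt{16492 + \left(\left(a - 4626\right) - 711\right)} = \sqrt{16492 - 17315} = \sqrt{-823} = i \sqrt{823}$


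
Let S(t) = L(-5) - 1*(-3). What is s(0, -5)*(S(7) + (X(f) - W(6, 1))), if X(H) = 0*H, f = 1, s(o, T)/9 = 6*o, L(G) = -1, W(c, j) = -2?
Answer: 0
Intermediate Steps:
S(t) = 2 (S(t) = -1 - 1*(-3) = -1 + 3 = 2)
s(o, T) = 54*o (s(o, T) = 9*(6*o) = 54*o)
X(H) = 0
s(0, -5)*(S(7) + (X(f) - W(6, 1))) = (54*0)*(2 + (0 - 1*(-2))) = 0*(2 + (0 + 2)) = 0*(2 + 2) = 0*4 = 0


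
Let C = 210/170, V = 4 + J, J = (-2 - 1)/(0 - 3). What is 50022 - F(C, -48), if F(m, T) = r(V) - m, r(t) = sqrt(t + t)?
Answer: 850395/17 - sqrt(10) ≈ 50020.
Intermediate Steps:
J = 1 (J = -3/(-3) = -3*(-1/3) = 1)
V = 5 (V = 4 + 1 = 5)
r(t) = sqrt(2)*sqrt(t) (r(t) = sqrt(2*t) = sqrt(2)*sqrt(t))
C = 21/17 (C = 210*(1/170) = 21/17 ≈ 1.2353)
F(m, T) = sqrt(10) - m (F(m, T) = sqrt(2)*sqrt(5) - m = sqrt(10) - m)
50022 - F(C, -48) = 50022 - (sqrt(10) - 1*21/17) = 50022 - (sqrt(10) - 21/17) = 50022 - (-21/17 + sqrt(10)) = 50022 + (21/17 - sqrt(10)) = 850395/17 - sqrt(10)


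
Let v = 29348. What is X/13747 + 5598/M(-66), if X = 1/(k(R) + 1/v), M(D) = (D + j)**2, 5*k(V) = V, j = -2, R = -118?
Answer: 133250735869447/110066625832776 ≈ 1.2106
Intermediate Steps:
k(V) = V/5
M(D) = (-2 + D)**2 (M(D) = (D - 2)**2 = (-2 + D)**2)
X = -146740/3463059 (X = 1/((1/5)*(-118) + 1/29348) = 1/(-118/5 + 1/29348) = 1/(-3463059/146740) = -146740/3463059 ≈ -0.042373)
X/13747 + 5598/M(-66) = -146740/3463059/13747 + 5598/((-2 - 66)**2) = -146740/3463059*1/13747 + 5598/((-68)**2) = -146740/47606672073 + 5598/4624 = -146740/47606672073 + 5598*(1/4624) = -146740/47606672073 + 2799/2312 = 133250735869447/110066625832776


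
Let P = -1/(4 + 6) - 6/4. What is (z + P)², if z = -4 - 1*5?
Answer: 2809/25 ≈ 112.36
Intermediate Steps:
z = -9 (z = -4 - 5 = -9)
P = -8/5 (P = -1/10 - 6*¼ = -1*⅒ - 3/2 = -⅒ - 3/2 = -8/5 ≈ -1.6000)
(z + P)² = (-9 - 8/5)² = (-53/5)² = 2809/25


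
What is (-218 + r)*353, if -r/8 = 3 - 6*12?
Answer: 117902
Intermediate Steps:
r = 552 (r = -8*(3 - 6*12) = -8*(3 - 72) = -8*(-69) = 552)
(-218 + r)*353 = (-218 + 552)*353 = 334*353 = 117902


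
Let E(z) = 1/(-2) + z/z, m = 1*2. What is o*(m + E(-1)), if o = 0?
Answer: 0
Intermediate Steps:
m = 2
E(z) = ½ (E(z) = 1*(-½) + 1 = -½ + 1 = ½)
o*(m + E(-1)) = 0*(2 + ½) = 0*(5/2) = 0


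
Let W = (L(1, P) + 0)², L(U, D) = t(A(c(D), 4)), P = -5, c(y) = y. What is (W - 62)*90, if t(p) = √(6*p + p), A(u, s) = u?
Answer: -8730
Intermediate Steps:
t(p) = √7*√p (t(p) = √(7*p) = √7*√p)
L(U, D) = √7*√D
W = -35 (W = (√7*√(-5) + 0)² = (√7*(I*√5) + 0)² = (I*√35 + 0)² = (I*√35)² = -35)
(W - 62)*90 = (-35 - 62)*90 = -97*90 = -8730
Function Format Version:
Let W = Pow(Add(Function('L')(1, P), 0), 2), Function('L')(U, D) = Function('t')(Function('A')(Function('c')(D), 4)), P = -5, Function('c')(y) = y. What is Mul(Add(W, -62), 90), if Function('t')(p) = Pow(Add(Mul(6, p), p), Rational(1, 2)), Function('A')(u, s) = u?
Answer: -8730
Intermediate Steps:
Function('t')(p) = Mul(Pow(7, Rational(1, 2)), Pow(p, Rational(1, 2))) (Function('t')(p) = Pow(Mul(7, p), Rational(1, 2)) = Mul(Pow(7, Rational(1, 2)), Pow(p, Rational(1, 2))))
Function('L')(U, D) = Mul(Pow(7, Rational(1, 2)), Pow(D, Rational(1, 2)))
W = -35 (W = Pow(Add(Mul(Pow(7, Rational(1, 2)), Pow(-5, Rational(1, 2))), 0), 2) = Pow(Add(Mul(Pow(7, Rational(1, 2)), Mul(I, Pow(5, Rational(1, 2)))), 0), 2) = Pow(Add(Mul(I, Pow(35, Rational(1, 2))), 0), 2) = Pow(Mul(I, Pow(35, Rational(1, 2))), 2) = -35)
Mul(Add(W, -62), 90) = Mul(Add(-35, -62), 90) = Mul(-97, 90) = -8730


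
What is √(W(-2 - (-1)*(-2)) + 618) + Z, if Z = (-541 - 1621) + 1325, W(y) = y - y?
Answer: -837 + √618 ≈ -812.14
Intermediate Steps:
W(y) = 0
Z = -837 (Z = -2162 + 1325 = -837)
√(W(-2 - (-1)*(-2)) + 618) + Z = √(0 + 618) - 837 = √618 - 837 = -837 + √618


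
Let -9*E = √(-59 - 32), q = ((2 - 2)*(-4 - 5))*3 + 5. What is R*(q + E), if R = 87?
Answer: 435 - 29*I*√91/3 ≈ 435.0 - 92.214*I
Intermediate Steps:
q = 5 (q = (0*(-9))*3 + 5 = 0*3 + 5 = 0 + 5 = 5)
E = -I*√91/9 (E = -√(-59 - 32)/9 = -I*√91/9 ≈ -1.0599*I)
R*(q + E) = 87*(5 - I*√91/9) = 435 - 29*I*√91/3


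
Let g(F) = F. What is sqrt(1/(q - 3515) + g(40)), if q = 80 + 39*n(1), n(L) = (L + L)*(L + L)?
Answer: sqrt(430070361)/3279 ≈ 6.3245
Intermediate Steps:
n(L) = 4*L**2 (n(L) = (2*L)*(2*L) = 4*L**2)
q = 236 (q = 80 + 39*(4*1**2) = 80 + 39*(4*1) = 80 + 39*4 = 80 + 156 = 236)
sqrt(1/(q - 3515) + g(40)) = sqrt(1/(236 - 3515) + 40) = sqrt(1/(-3279) + 40) = sqrt(-1/3279 + 40) = sqrt(131159/3279) = sqrt(430070361)/3279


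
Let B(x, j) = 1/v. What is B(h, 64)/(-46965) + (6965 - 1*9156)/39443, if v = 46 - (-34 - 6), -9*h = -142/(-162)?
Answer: -8849466533/159309882570 ≈ -0.055549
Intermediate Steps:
h = -71/729 (h = -(-142)/(9*(-162)) = -(-142)*(-1)/(9*162) = -⅑*71/81 = -71/729 ≈ -0.097394)
v = 86 (v = 46 - 1*(-40) = 46 + 40 = 86)
B(x, j) = 1/86
B(h, 64)/(-46965) + (6965 - 1*9156)/39443 = (1/86)/(-46965) + (6965 - 1*9156)/39443 = (1/86)*(-1/46965) + (6965 - 9156)*(1/39443) = -1/4038990 - 2191*1/39443 = -1/4038990 - 2191/39443 = -8849466533/159309882570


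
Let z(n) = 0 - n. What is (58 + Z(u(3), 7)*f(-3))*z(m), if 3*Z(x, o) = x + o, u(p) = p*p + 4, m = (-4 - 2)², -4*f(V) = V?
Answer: -2268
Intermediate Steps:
f(V) = -V/4
m = 36 (m = (-6)² = 36)
u(p) = 4 + p² (u(p) = p² + 4 = 4 + p²)
Z(x, o) = o/3 + x/3 (Z(x, o) = (x + o)/3 = (o + x)/3 = o/3 + x/3)
z(n) = -n
(58 + Z(u(3), 7)*f(-3))*z(m) = (58 + ((⅓)*7 + (4 + 3²)/3)*(-¼*(-3)))*(-1*36) = (58 + (7/3 + (4 + 9)/3)*(¾))*(-36) = (58 + (7/3 + (⅓)*13)*(¾))*(-36) = (58 + (7/3 + 13/3)*(¾))*(-36) = (58 + (20/3)*(¾))*(-36) = (58 + 5)*(-36) = 63*(-36) = -2268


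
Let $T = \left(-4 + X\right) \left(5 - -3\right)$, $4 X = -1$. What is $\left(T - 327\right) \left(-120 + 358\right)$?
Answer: $-85918$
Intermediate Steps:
$X = - \frac{1}{4}$ ($X = \frac{1}{4} \left(-1\right) = - \frac{1}{4} \approx -0.25$)
$T = -34$ ($T = \left(-4 - \frac{1}{4}\right) \left(5 - -3\right) = - \frac{17 \left(5 + 3\right)}{4} = \left(- \frac{17}{4}\right) 8 = -34$)
$\left(T - 327\right) \left(-120 + 358\right) = \left(-34 - 327\right) \left(-120 + 358\right) = \left(-361\right) 238 = -85918$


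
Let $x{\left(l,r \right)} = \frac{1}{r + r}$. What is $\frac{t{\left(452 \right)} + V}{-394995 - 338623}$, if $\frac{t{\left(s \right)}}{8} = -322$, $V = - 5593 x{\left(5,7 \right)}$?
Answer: $\frac{5951}{1467236} \approx 0.0040559$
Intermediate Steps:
$x{\left(l,r \right)} = \frac{1}{2 r}$
$V = - \frac{799}{2}$ ($V = - 5593 \frac{1}{2 \cdot 7} = - 5593 \cdot \frac{1}{2} \cdot \frac{1}{7} = \left(-5593\right) \frac{1}{14} = - \frac{799}{2} \approx -399.5$)
$t{\left(s \right)} = -2576$ ($t{\left(s \right)} = 8 \left(-322\right) = -2576$)
$\frac{t{\left(452 \right)} + V}{-394995 - 338623} = \frac{-2576 - \frac{799}{2}}{-394995 - 338623} = - \frac{5951}{2 \left(-733618\right)} = \left(- \frac{5951}{2}\right) \left(- \frac{1}{733618}\right) = \frac{5951}{1467236}$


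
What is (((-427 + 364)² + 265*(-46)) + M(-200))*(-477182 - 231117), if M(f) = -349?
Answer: 6070122430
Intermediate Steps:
(((-427 + 364)² + 265*(-46)) + M(-200))*(-477182 - 231117) = (((-427 + 364)² + 265*(-46)) - 349)*(-477182 - 231117) = (((-63)² - 12190) - 349)*(-708299) = ((3969 - 12190) - 349)*(-708299) = (-8221 - 349)*(-708299) = -8570*(-708299) = 6070122430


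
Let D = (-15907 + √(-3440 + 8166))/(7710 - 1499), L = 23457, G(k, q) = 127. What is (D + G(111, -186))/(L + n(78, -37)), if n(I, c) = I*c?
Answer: 257630/42588827 + √4726/127766481 ≈ 0.0060498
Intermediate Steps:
D = -15907/6211 + √4726/6211 (D = (-15907 + √4726)/6211 = (-15907 + √4726)*(1/6211) = -15907/6211 + √4726/6211 ≈ -2.5500)
(D + G(111, -186))/(L + n(78, -37)) = ((-15907/6211 + √4726/6211) + 127)/(23457 + 78*(-37)) = (772890/6211 + √4726/6211)/(23457 - 2886) = (772890/6211 + √4726/6211)/20571 = (772890/6211 + √4726/6211)*(1/20571) = 257630/42588827 + √4726/127766481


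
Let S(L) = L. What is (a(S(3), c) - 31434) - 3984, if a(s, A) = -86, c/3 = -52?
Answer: -35504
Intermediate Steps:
c = -156 (c = 3*(-52) = -156)
(a(S(3), c) - 31434) - 3984 = (-86 - 31434) - 3984 = -31520 - 3984 = -35504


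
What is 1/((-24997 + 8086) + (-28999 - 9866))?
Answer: -1/55776 ≈ -1.7929e-5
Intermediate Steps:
1/((-24997 + 8086) + (-28999 - 9866)) = 1/(-16911 - 38865) = 1/(-55776) = -1/55776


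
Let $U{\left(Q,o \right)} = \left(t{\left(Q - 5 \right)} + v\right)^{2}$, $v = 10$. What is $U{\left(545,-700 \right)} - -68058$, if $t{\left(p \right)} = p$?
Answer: $370558$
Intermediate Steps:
$U{\left(Q,o \right)} = \left(5 + Q\right)^{2}$ ($U{\left(Q,o \right)} = \left(\left(Q - 5\right) + 10\right)^{2} = \left(\left(-5 + Q\right) + 10\right)^{2} = \left(5 + Q\right)^{2}$)
$U{\left(545,-700 \right)} - -68058 = \left(5 + 545\right)^{2} - -68058 = 550^{2} + 68058 = 302500 + 68058 = 370558$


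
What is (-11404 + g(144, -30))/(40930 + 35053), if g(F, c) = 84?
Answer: -11320/75983 ≈ -0.14898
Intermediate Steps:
(-11404 + g(144, -30))/(40930 + 35053) = (-11404 + 84)/(40930 + 35053) = -11320/75983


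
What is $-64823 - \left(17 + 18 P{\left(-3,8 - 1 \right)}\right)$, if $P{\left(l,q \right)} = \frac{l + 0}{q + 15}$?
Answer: $- \frac{713213}{11} \approx -64838.0$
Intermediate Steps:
$P{\left(l,q \right)} = \frac{l}{15 + q}$
$-64823 - \left(17 + 18 P{\left(-3,8 - 1 \right)}\right) = -64823 - \left(17 + 18 \left(- \frac{3}{15 + \left(8 - 1\right)}\right)\right) = -64823 - \left(17 + 18 \left(- \frac{3}{15 + 7}\right)\right) = -64823 - \left(17 + 18 \left(- \frac{3}{22}\right)\right) = -64823 - \left(17 + 18 \left(\left(-3\right) \frac{1}{22}\right)\right) = -64823 - \frac{160}{11} = - \frac{713213}{11}$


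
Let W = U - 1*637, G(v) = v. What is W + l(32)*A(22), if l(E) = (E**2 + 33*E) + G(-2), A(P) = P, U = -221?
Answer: 44858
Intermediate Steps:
l(E) = -2 + E**2 + 33*E (l(E) = (E**2 + 33*E) - 2 = -2 + E**2 + 33*E)
W = -858 (W = -221 - 1*637 = -221 - 637 = -858)
W + l(32)*A(22) = -858 + (-2 + 32**2 + 33*32)*22 = -858 + (-2 + 1024 + 1056)*22 = -858 + 2078*22 = -858 + 45716 = 44858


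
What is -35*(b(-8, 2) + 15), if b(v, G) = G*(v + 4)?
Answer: -245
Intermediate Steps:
b(v, G) = G*(4 + v)
-35*(b(-8, 2) + 15) = -35*(2*(4 - 8) + 15) = -35*(2*(-4) + 15) = -35*(-8 + 15) = -35*7 = -245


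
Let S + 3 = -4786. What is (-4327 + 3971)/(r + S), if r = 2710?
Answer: 356/2079 ≈ 0.17124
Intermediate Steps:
S = -4789 (S = -3 - 4786 = -4789)
(-4327 + 3971)/(r + S) = (-4327 + 3971)/(2710 - 4789) = -356/(-2079) = -356*(-1/2079) = 356/2079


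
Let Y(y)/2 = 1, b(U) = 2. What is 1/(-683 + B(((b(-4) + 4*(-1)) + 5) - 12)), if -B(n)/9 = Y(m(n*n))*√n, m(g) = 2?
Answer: -683/469405 + 54*I/469405 ≈ -0.001455 + 0.00011504*I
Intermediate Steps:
Y(y) = 2 (Y(y) = 2*1 = 2)
B(n) = -18*√n
1/(-683 + B(((b(-4) + 4*(-1)) + 5) - 12)) = 1/(-683 - 18*√(((2 + 4*(-1)) + 5) - 12)) = 1/(-683 - 18*√(((2 - 4) + 5) - 12)) = 1/(-683 - 18*√((-2 + 5) - 12)) = 1/(-683 - 18*√(3 - 12)) = 1/(-683 - 54*I) = (-683 + 54*I)/469405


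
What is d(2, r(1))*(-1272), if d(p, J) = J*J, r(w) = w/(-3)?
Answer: -424/3 ≈ -141.33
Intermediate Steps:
r(w) = -w/3 (r(w) = w*(-⅓) = -w/3)
d(p, J) = J²
d(2, r(1))*(-1272) = (-⅓*1)²*(-1272) = (-⅓)²*(-1272) = (⅑)*(-1272) = -424/3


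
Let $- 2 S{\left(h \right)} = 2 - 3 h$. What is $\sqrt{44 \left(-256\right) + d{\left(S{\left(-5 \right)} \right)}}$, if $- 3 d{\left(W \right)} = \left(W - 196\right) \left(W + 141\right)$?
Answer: $\frac{i \sqrt{80349}}{6} \approx 47.243 i$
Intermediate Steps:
$S{\left(h \right)} = -1 + \frac{3 h}{2}$ ($S{\left(h \right)} = - \frac{2 - 3 h}{2} = -1 + \frac{3 h}{2}$)
$d{\left(W \right)} = - \frac{\left(-196 + W\right) \left(141 + W\right)}{3}$ ($d{\left(W \right)} = - \frac{\left(W - 196\right) \left(W + 141\right)}{3} = - \frac{\left(-196 + W\right) \left(141 + W\right)}{3}$)
$\sqrt{44 \left(-256\right) + d{\left(S{\left(-5 \right)} \right)}} = \sqrt{44 \left(-256\right) + \left(9212 - \frac{\left(-1 + \frac{3}{2} \left(-5\right)\right)^{2}}{3} + \frac{55 \left(-1 + \frac{3}{2} \left(-5\right)\right)}{3}\right)} = \sqrt{-11264 + \left(9212 - \frac{\left(-1 - \frac{15}{2}\right)^{2}}{3} + \frac{55 \left(-1 - \frac{15}{2}\right)}{3}\right)} = \sqrt{-11264 + \left(9212 - \frac{\left(- \frac{17}{2}\right)^{2}}{3} + \frac{55}{3} \left(- \frac{17}{2}\right)\right)} = \sqrt{-11264 - - \frac{108385}{12}} = \sqrt{-11264 + \frac{108385}{12}} = \sqrt{- \frac{26783}{12}} = \frac{i \sqrt{80349}}{6}$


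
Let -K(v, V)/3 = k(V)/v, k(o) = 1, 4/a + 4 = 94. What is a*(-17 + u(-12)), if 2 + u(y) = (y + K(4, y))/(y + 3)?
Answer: -211/270 ≈ -0.78148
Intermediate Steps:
a = 2/45 (a = 4/(-4 + 94) = 4/90 = 4*(1/90) = 2/45 ≈ 0.044444)
K(v, V) = -3/v
u(y) = -2 + (-¾ + y)/(3 + y) (u(y) = -2 + (y - 3/4)/(y + 3) = -2 + (y - 3*¼)/(3 + y) = -2 + (y - ¾)/(3 + y) = -2 + (-¾ + y)/(3 + y))
a*(-17 + u(-12)) = 2*(-17 + (-27/4 - 1*(-12))/(3 - 12))/45 = 2*(-17 + (-27/4 + 12)/(-9))/45 = 2*(-17 - ⅑*21/4)/45 = 2*(-17 - 7/12)/45 = (2/45)*(-211/12) = -211/270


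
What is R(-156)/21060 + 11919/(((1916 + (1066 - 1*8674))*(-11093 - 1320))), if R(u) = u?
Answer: -69045731/9538397460 ≈ -0.0072387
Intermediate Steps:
R(-156)/21060 + 11919/(((1916 + (1066 - 1*8674))*(-11093 - 1320))) = -156/21060 + 11919/(((1916 + (1066 - 1*8674))*(-11093 - 1320))) = -156*1/21060 + 11919/(((1916 + (1066 - 8674))*(-12413))) = -1/135 + 11919/(((1916 - 7608)*(-12413))) = -1/135 + 11919/((-5692*(-12413))) = -1/135 + 11919/70654796 = -69045731/9538397460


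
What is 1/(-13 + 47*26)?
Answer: 1/1209 ≈ 0.00082713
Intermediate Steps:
1/(-13 + 47*26) = 1/(-13 + 1222) = 1/1209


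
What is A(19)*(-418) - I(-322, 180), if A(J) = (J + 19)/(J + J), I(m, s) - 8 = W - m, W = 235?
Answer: -983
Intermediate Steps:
I(m, s) = 243 - m (I(m, s) = 8 + (235 - m) = 243 - m)
A(J) = (19 + J)/(2*J) (A(J) = (19 + J)/((2*J)) = (19 + J)*(1/(2*J)) = (19 + J)/(2*J))
A(19)*(-418) - I(-322, 180) = ((½)*(19 + 19)/19)*(-418) - (243 - 1*(-322)) = ((½)*(1/19)*38)*(-418) - (243 + 322) = 1*(-418) - 1*565 = -418 - 565 = -983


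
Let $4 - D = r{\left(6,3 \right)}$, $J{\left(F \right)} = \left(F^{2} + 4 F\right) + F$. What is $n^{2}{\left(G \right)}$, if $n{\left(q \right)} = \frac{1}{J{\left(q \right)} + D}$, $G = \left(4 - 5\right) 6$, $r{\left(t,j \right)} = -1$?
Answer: $\frac{1}{121} \approx 0.0082645$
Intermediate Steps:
$J{\left(F \right)} = F^{2} + 5 F$
$D = 5$ ($D = 4 - -1 = 4 + 1 = 5$)
$G = -6$ ($G = \left(-1\right) 6 = -6$)
$n{\left(q \right)} = \frac{1}{5 + q \left(5 + q\right)}$ ($n{\left(q \right)} = \frac{1}{q \left(5 + q\right) + 5} = \frac{1}{5 + q \left(5 + q\right)}$)
$n^{2}{\left(G \right)} = \left(\frac{1}{5 - 6 \left(5 - 6\right)}\right)^{2} = \left(\frac{1}{5 - -6}\right)^{2} = \left(\frac{1}{5 + 6}\right)^{2} = \left(\frac{1}{11}\right)^{2} = \frac{1}{121}$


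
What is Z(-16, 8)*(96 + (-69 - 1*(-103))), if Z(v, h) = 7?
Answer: 910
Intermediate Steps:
Z(-16, 8)*(96 + (-69 - 1*(-103))) = 7*(96 + (-69 - 1*(-103))) = 7*(96 + (-69 + 103)) = 7*(96 + 34) = 7*130 = 910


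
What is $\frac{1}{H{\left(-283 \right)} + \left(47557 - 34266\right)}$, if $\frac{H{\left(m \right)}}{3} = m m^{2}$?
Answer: $- \frac{1}{67982270} \approx -1.471 \cdot 10^{-8}$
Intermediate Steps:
$H{\left(m \right)} = 3 m^{3}$ ($H{\left(m \right)} = 3 m m^{2} = 3 m^{3}$)
$\frac{1}{H{\left(-283 \right)} + \left(47557 - 34266\right)} = \frac{1}{3 \left(-283\right)^{3} + \left(47557 - 34266\right)} = \frac{1}{3 \left(-22665187\right) + 13291} = \frac{1}{-67995561 + 13291} = \frac{1}{-67982270} = - \frac{1}{67982270}$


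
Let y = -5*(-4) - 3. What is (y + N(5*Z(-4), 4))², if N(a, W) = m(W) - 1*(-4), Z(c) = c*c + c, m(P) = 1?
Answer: 484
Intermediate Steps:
y = 17 (y = 20 - 3 = 17)
Z(c) = c + c² (Z(c) = c² + c = c + c²)
N(a, W) = 5 (N(a, W) = 1 - 1*(-4) = 1 + 4 = 5)
(y + N(5*Z(-4), 4))² = (17 + 5)² = 22² = 484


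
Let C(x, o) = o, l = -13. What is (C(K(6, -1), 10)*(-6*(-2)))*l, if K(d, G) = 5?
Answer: -1560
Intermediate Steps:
(C(K(6, -1), 10)*(-6*(-2)))*l = (10*(-6*(-2)))*(-13) = (10*12)*(-13) = 120*(-13) = -1560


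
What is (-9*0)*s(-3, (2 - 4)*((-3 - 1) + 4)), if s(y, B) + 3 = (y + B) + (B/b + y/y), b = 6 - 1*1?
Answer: 0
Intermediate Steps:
b = 5 (b = 6 - 1 = 5)
s(y, B) = -2 + y + 6*B/5 (s(y, B) = -3 + ((y + B) + (B/5 + y/y)) = -3 + ((B + y) + (B*(⅕) + 1)) = -3 + ((B + y) + (B/5 + 1)) = -3 + ((B + y) + (1 + B/5)) = -3 + (1 + y + 6*B/5) = -2 + y + 6*B/5)
(-9*0)*s(-3, (2 - 4)*((-3 - 1) + 4)) = (-9*0)*(-2 - 3 + 6*((2 - 4)*((-3 - 1) + 4))/5) = 0*(-2 - 3 + 6*(-2*(-4 + 4))/5) = 0*(-2 - 3 + 6*(-2*0)/5) = 0*(-2 - 3 + (6/5)*0) = 0*(-2 - 3 + 0) = 0*(-5) = 0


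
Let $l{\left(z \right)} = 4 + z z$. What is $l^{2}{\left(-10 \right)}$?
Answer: $10816$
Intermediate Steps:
$l{\left(z \right)} = 4 + z^{2}$
$l^{2}{\left(-10 \right)} = \left(4 + \left(-10\right)^{2}\right)^{2} = \left(4 + 100\right)^{2} = 104^{2} = 10816$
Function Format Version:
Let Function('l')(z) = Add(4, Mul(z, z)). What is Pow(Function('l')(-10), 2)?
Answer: 10816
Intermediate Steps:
Function('l')(z) = Add(4, Pow(z, 2))
Pow(Function('l')(-10), 2) = Pow(Add(4, Pow(-10, 2)), 2) = Pow(Add(4, 100), 2) = Pow(104, 2) = 10816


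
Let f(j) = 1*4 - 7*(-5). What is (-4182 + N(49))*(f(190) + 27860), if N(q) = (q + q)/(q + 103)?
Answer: -8865827917/76 ≈ -1.1666e+8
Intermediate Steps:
N(q) = 2*q/(103 + q) (N(q) = (2*q)/(103 + q) = 2*q/(103 + q))
f(j) = 39 (f(j) = 4 + 35 = 39)
(-4182 + N(49))*(f(190) + 27860) = (-4182 + 2*49/(103 + 49))*(39 + 27860) = (-4182 + 2*49/152)*27899 = (-4182 + 2*49*(1/152))*27899 = (-4182 + 49/76)*27899 = -317783/76*27899 = -8865827917/76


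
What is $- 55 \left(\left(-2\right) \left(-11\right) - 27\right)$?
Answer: $275$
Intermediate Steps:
$- 55 \left(\left(-2\right) \left(-11\right) - 27\right) = - 55 \left(22 - 27\right) = \left(-55\right) \left(-5\right) = 275$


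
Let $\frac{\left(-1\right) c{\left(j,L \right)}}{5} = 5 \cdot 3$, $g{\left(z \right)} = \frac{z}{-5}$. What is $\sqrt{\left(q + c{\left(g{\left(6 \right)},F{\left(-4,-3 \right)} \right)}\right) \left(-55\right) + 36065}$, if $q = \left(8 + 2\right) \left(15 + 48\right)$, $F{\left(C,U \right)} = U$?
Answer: $2 \sqrt{1385} \approx 74.431$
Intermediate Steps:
$g{\left(z \right)} = - \frac{z}{5}$ ($g{\left(z \right)} = z \left(- \frac{1}{5}\right) = - \frac{z}{5}$)
$q = 630$ ($q = 10 \cdot 63 = 630$)
$c{\left(j,L \right)} = -75$ ($c{\left(j,L \right)} = - 5 \cdot 5 \cdot 3 = \left(-5\right) 15 = -75$)
$\sqrt{\left(q + c{\left(g{\left(6 \right)},F{\left(-4,-3 \right)} \right)}\right) \left(-55\right) + 36065} = \sqrt{\left(630 - 75\right) \left(-55\right) + 36065} = \sqrt{555 \left(-55\right) + 36065} = \sqrt{-30525 + 36065} = \sqrt{5540} = 2 \sqrt{1385}$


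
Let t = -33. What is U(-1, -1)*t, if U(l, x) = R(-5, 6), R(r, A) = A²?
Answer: -1188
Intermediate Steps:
U(l, x) = 36 (U(l, x) = 6² = 36)
U(-1, -1)*t = 36*(-33) = -1188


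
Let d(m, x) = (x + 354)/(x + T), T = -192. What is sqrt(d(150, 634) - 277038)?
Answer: 2*I*sqrt(20015834)/17 ≈ 526.34*I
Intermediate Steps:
d(m, x) = (354 + x)/(-192 + x) (d(m, x) = (x + 354)/(x - 192) = (354 + x)/(-192 + x))
sqrt(d(150, 634) - 277038) = sqrt((354 + 634)/(-192 + 634) - 277038) = sqrt(988/442 - 277038) = sqrt((1/442)*988 - 277038) = sqrt(38/17 - 277038) = sqrt(-4709608/17) = 2*I*sqrt(20015834)/17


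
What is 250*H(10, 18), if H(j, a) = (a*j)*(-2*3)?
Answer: -270000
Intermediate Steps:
H(j, a) = -6*a*j (H(j, a) = (a*j)*(-6) = -6*a*j)
250*H(10, 18) = 250*(-6*18*10) = 250*(-1080) = -270000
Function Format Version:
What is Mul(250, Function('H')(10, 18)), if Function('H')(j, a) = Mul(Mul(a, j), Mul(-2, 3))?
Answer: -270000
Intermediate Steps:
Function('H')(j, a) = Mul(-6, a, j) (Function('H')(j, a) = Mul(Mul(a, j), -6) = Mul(-6, a, j))
Mul(250, Function('H')(10, 18)) = Mul(250, Mul(-6, 18, 10)) = Mul(250, -1080) = -270000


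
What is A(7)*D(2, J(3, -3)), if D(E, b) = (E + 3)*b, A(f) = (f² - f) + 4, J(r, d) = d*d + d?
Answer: 1380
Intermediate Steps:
J(r, d) = d + d² (J(r, d) = d² + d = d + d²)
A(f) = 4 + f² - f
D(E, b) = b*(3 + E) (D(E, b) = (3 + E)*b = b*(3 + E))
A(7)*D(2, J(3, -3)) = (4 + 7² - 1*7)*((-3*(1 - 3))*(3 + 2)) = (4 + 49 - 7)*(-3*(-2)*5) = 46*(6*5) = 46*30 = 1380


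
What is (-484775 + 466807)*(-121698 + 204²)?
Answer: 1438913376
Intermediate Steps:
(-484775 + 466807)*(-121698 + 204²) = -17968*(-121698 + 41616) = -17968*(-80082) = 1438913376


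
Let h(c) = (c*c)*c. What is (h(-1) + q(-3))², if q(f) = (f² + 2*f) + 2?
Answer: 16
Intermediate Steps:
h(c) = c³ (h(c) = c²*c = c³)
q(f) = 2 + f² + 2*f
(h(-1) + q(-3))² = ((-1)³ + (2 + (-3)² + 2*(-3)))² = (-1 + (2 + 9 - 6))² = (-1 + 5)² = 4² = 16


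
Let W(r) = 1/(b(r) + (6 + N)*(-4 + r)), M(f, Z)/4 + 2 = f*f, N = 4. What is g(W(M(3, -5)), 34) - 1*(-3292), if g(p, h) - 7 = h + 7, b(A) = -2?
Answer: 3340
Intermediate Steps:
M(f, Z) = -8 + 4*f² (M(f, Z) = -8 + 4*(f*f) = -8 + 4*f²)
W(r) = 1/(-42 + 10*r) (W(r) = 1/(-2 + (6 + 4)*(-4 + r)) = 1/(-2 + 10*(-4 + r)) = 1/(-2 + (-40 + 10*r)) = 1/(-42 + 10*r))
g(p, h) = 14 + h (g(p, h) = 7 + (h + 7) = 7 + (7 + h) = 14 + h)
g(W(M(3, -5)), 34) - 1*(-3292) = (14 + 34) - 1*(-3292) = 48 + 3292 = 3340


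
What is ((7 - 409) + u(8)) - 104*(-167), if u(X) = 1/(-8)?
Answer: 135727/8 ≈ 16966.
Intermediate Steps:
u(X) = -⅛
((7 - 409) + u(8)) - 104*(-167) = ((7 - 409) - ⅛) - 104*(-167) = (-402 - ⅛) + 17368 = -3217/8 + 17368 = 135727/8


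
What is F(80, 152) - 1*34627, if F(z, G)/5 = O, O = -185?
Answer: -35552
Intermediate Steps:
F(z, G) = -925 (F(z, G) = 5*(-185) = -925)
F(80, 152) - 1*34627 = -925 - 1*34627 = -925 - 34627 = -35552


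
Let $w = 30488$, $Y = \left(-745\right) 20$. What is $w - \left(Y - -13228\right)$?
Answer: $32160$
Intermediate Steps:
$Y = -14900$
$w - \left(Y - -13228\right) = 30488 - \left(-14900 - -13228\right) = 30488 - \left(-14900 + 13228\right) = 30488 - -1672 = 30488 + 1672 = 32160$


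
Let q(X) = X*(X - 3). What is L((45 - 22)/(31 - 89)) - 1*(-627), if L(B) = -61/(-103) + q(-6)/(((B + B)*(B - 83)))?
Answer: 7200842426/11458853 ≈ 628.41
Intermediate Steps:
q(X) = X*(-3 + X)
L(B) = 61/103 + 27/(B*(-83 + B)) (L(B) = -61/(-103) + (-6*(-3 - 6))/(((B + B)*(B - 83))) = -61*(-1/103) + (-6*(-9))/(((2*B)*(-83 + B))) = 61/103 + 54/((2*B*(-83 + B))) = 61/103 + 54*(1/(2*B*(-83 + B))) = 61/103 + 27/(B*(-83 + B)))
L((45 - 22)/(31 - 89)) - 1*(-627) = (2781 - 5063*(45 - 22)/(31 - 89) + 61*((45 - 22)/(31 - 89))²)/(103*(((45 - 22)/(31 - 89)))*(-83 + (45 - 22)/(31 - 89))) - 1*(-627) = (2781 - 116449/(-58) + 61*(23/(-58))²)/(103*((23/(-58)))*(-83 + 23/(-58))) + 627 = (2781 - 116449*(-1)/58 + 61*(23*(-1/58))²)/(103*((23*(-1/58)))*(-83 + 23*(-1/58))) + 627 = (2781 - 5063*(-23/58) + 61*(-23/58)²)/(103*(-23/58)*(-83 - 23/58)) + 627 = (1/103)*(-58/23)*(2781 + 116449/58 + 61*(529/3364))/(-4837/58) + 627 = (1/103)*(-58/23)*(-58/4837)*(2781 + 116449/58 + 32269/3364) + 627 = (1/103)*(-58/23)*(-58/4837)*(16141595/3364) + 627 = 16141595/11458853 + 627 = 7200842426/11458853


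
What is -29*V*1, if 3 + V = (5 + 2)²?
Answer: -1334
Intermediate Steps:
V = 46 (V = -3 + (5 + 2)² = -3 + 7² = -3 + 49 = 46)
-29*V*1 = -29*46*1 = -1334*1 = -1334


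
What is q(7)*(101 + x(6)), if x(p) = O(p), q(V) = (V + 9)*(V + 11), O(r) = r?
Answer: 30816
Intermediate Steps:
q(V) = (9 + V)*(11 + V)
x(p) = p
q(7)*(101 + x(6)) = (99 + 7² + 20*7)*(101 + 6) = (99 + 49 + 140)*107 = 288*107 = 30816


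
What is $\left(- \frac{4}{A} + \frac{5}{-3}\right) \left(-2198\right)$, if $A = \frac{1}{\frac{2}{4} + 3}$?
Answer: $\frac{103306}{3} \approx 34435.0$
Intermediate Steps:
$A = \frac{2}{7}$ ($A = \frac{1}{2 \cdot \frac{1}{4} + 3} = \frac{1}{\frac{1}{2} + 3} = \frac{1}{\frac{7}{2}} = \frac{2}{7} \approx 0.28571$)
$\left(- \frac{4}{A} + \frac{5}{-3}\right) \left(-2198\right) = \left(- \frac{4}{\frac{2}{7}} + \frac{5}{-3}\right) \left(-2198\right) = \left(\left(-4\right) \frac{7}{2} + 5 \left(- \frac{1}{3}\right)\right) \left(-2198\right) = \left(-14 - \frac{5}{3}\right) \left(-2198\right) = \left(- \frac{47}{3}\right) \left(-2198\right) = \frac{103306}{3}$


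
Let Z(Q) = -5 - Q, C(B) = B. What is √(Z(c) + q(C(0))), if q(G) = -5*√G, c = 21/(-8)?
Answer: I*√38/4 ≈ 1.5411*I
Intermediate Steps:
c = -21/8 (c = 21*(-⅛) = -21/8 ≈ -2.6250)
√(Z(c) + q(C(0))) = √((-5 - 1*(-21/8)) - 5*√0) = √((-5 + 21/8) - 5*0) = √(-19/8 + 0) = √(-19/8) = I*√38/4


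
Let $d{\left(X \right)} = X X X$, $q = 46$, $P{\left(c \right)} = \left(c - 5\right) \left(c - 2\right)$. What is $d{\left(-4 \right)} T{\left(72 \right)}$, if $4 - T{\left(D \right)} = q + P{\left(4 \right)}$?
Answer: $2560$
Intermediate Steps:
$P{\left(c \right)} = \left(-5 + c\right) \left(-2 + c\right)$
$T{\left(D \right)} = -40$ ($T{\left(D \right)} = 4 - \left(46 + \left(10 + 4^{2} - 28\right)\right) = 4 - \left(46 + \left(10 + 16 - 28\right)\right) = 4 - \left(46 - 2\right) = 4 - 44 = -40$)
$d{\left(X \right)} = X^{3}$ ($d{\left(X \right)} = X^{2} X = X^{3}$)
$d{\left(-4 \right)} T{\left(72 \right)} = \left(-4\right)^{3} \left(-40\right) = \left(-64\right) \left(-40\right) = 2560$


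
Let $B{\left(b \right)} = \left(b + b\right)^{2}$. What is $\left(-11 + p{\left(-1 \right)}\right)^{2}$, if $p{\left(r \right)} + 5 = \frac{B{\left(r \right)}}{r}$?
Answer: $400$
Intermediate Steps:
$B{\left(b \right)} = 4 b^{2}$ ($B{\left(b \right)} = \left(2 b\right)^{2} = 4 b^{2}$)
$p{\left(r \right)} = -5 + 4 r$ ($p{\left(r \right)} = -5 + \frac{4 r^{2}}{r} = -5 + 4 r$)
$\left(-11 + p{\left(-1 \right)}\right)^{2} = \left(-11 + \left(-5 + 4 \left(-1\right)\right)\right)^{2} = \left(-11 - 9\right)^{2} = \left(-20\right)^{2} = 400$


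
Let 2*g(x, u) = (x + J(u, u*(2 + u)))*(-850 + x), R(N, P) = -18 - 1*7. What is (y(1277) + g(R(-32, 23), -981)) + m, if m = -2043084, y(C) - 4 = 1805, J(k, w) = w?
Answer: -422204900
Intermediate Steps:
y(C) = 1809 (y(C) = 4 + 1805 = 1809)
R(N, P) = -25 (R(N, P) = -18 - 7 = -25)
g(x, u) = (-850 + x)*(x + u*(2 + u))/2 (g(x, u) = ((x + u*(2 + u))*(-850 + x))/2 = ((-850 + x)*(x + u*(2 + u)))/2 = (-850 + x)*(x + u*(2 + u))/2)
(y(1277) + g(R(-32, 23), -981)) + m = (1809 + ((½)*(-25)² - 425*(-25) - 425*(-981)*(2 - 981) + (½)*(-981)*(-25)*(2 - 981))) - 2043084 = (1809 + ((½)*625 + 10625 - 425*(-981)*(-979) + (½)*(-981)*(-25)*(-979))) - 2043084 = (1809 + (625/2 + 10625 - 408169575 - 24009975/2)) - 2043084 = (1809 - 420163625) - 2043084 = -420161816 - 2043084 = -422204900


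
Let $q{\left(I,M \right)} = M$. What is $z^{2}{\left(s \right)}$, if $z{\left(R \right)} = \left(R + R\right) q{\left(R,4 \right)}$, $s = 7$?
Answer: $3136$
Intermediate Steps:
$z{\left(R \right)} = 8 R$ ($z{\left(R \right)} = \left(R + R\right) 4 = 2 R 4 = 8 R$)
$z^{2}{\left(s \right)} = \left(8 \cdot 7\right)^{2} = 56^{2} = 3136$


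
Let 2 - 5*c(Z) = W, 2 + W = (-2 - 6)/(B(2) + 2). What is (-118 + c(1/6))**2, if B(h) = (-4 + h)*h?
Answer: 13924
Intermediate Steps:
B(h) = h*(-4 + h)
W = 2 (W = -2 + (-2 - 6)/(2*(-4 + 2) + 2) = -2 - 8/(2*(-2) + 2) = -2 - 8/(-4 + 2) = -2 - 8/(-2) = -2 - 8*(-1/2) = -2 + 4 = 2)
c(Z) = 0 (c(Z) = 2/5 - 1/5*2 = 2/5 - 2/5 = 0)
(-118 + c(1/6))**2 = (-118 + 0)**2 = (-118)**2 = 13924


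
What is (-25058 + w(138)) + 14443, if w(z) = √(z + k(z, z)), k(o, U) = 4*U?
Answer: -10615 + √690 ≈ -10589.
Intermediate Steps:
w(z) = √5*√z (w(z) = √(z + 4*z) = √(5*z) = √5*√z)
(-25058 + w(138)) + 14443 = (-25058 + √5*√138) + 14443 = (-25058 + √690) + 14443 = -10615 + √690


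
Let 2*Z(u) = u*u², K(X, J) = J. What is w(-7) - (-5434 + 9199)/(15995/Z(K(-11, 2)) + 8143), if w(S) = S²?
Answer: 788241/16189 ≈ 48.690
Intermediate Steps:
Z(u) = u³/2 (Z(u) = (u*u²)/2 = u³/2)
w(-7) - (-5434 + 9199)/(15995/Z(K(-11, 2)) + 8143) = (-7)² - (-5434 + 9199)/(15995/(((½)*2³)) + 8143) = 49 - 3765/(15995/(((½)*8)) + 8143) = 49 - 3765/(15995/4 + 8143) = 49 - 3765/48567/4 = 49 - 3765*4/48567 = 49 - 1*5020/16189 = 49 - 5020/16189 = 788241/16189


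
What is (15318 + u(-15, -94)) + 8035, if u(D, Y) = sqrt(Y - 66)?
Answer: 23353 + 4*I*sqrt(10) ≈ 23353.0 + 12.649*I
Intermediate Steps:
u(D, Y) = sqrt(-66 + Y)
(15318 + u(-15, -94)) + 8035 = (15318 + sqrt(-66 - 94)) + 8035 = (15318 + sqrt(-160)) + 8035 = (15318 + 4*I*sqrt(10)) + 8035 = 23353 + 4*I*sqrt(10)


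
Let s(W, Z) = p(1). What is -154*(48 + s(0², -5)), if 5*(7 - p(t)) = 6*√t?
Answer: -41426/5 ≈ -8285.2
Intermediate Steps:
p(t) = 7 - 6*√t/5
s(W, Z) = 29/5 (s(W, Z) = 7 - 6*√1/5 = 7 - 6/5*1 = 7 - 6/5 = 29/5)
-154*(48 + s(0², -5)) = -154*(48 + 29/5) = -154*269/5 = -41426/5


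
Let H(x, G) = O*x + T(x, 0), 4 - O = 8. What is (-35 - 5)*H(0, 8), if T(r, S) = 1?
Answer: -40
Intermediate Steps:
O = -4 (O = 4 - 1*8 = 4 - 8 = -4)
H(x, G) = 1 - 4*x (H(x, G) = -4*x + 1 = 1 - 4*x)
(-35 - 5)*H(0, 8) = (-35 - 5)*(1 - 4*0) = -40*(1 + 0) = -40*1 = -40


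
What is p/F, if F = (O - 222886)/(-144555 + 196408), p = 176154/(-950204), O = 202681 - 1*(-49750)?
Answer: -4567056681/14036888590 ≈ -0.32536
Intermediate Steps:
O = 252431 (O = 202681 + 49750 = 252431)
p = -88077/475102 (p = 176154*(-1/950204) = -88077/475102 ≈ -0.18539)
F = 29545/51853 (F = (252431 - 222886)/(-144555 + 196408) = 29545/51853 ≈ 0.56978)
p/F = -88077/(475102*29545/51853) = -88077/475102*51853/29545 = -4567056681/14036888590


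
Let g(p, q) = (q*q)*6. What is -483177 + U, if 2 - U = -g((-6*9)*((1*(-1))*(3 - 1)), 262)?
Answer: -71311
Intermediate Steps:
g(p, q) = 6*q² (g(p, q) = q²*6 = 6*q²)
U = 411866 (U = 2 - (-1)*6*262² = 2 - (-1)*6*68644 = 2 - (-1)*411864 = 2 - 1*(-411864) = 2 + 411864 = 411866)
-483177 + U = -483177 + 411866 = -71311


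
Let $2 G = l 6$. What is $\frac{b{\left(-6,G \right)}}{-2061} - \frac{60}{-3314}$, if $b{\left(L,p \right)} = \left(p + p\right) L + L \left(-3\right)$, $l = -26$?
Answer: $- \frac{168772}{379453} \approx -0.44478$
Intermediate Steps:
$G = -78$ ($G = \frac{\left(-26\right) 6}{2} = \frac{1}{2} \left(-156\right) = -78$)
$b{\left(L,p \right)} = - 3 L + 2 L p$ ($b{\left(L,p \right)} = 2 p L - 3 L = 2 L p - 3 L = - 3 L + 2 L p$)
$\frac{b{\left(-6,G \right)}}{-2061} - \frac{60}{-3314} = \frac{\left(-6\right) \left(-3 + 2 \left(-78\right)\right)}{-2061} - \frac{60}{-3314} = - 6 \left(-3 - 156\right) \left(- \frac{1}{2061}\right) - - \frac{30}{1657} = \left(-6\right) \left(-159\right) \left(- \frac{1}{2061}\right) + \frac{30}{1657} = 954 \left(- \frac{1}{2061}\right) + \frac{30}{1657} = - \frac{106}{229} + \frac{30}{1657} = - \frac{168772}{379453}$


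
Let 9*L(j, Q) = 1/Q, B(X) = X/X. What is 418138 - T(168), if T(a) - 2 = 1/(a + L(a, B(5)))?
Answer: 632639759/1513 ≈ 4.1814e+5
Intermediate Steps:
B(X) = 1
L(j, Q) = 1/(9*Q)
T(a) = 2 + 1/(1/9 + a) (T(a) = 2 + 1/(a + (1/9)/1) = 2 + 1/(a + (1/9)*1) = 2 + 1/(a + 1/9) = 2 + 1/(1/9 + a))
418138 - T(168) = 418138 - (11 + 18*168)/(1 + 9*168) = 418138 - (11 + 3024)/(1 + 1512) = 418138 - 3035/1513 = 632639759/1513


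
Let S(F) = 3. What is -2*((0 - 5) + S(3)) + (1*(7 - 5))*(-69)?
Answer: -134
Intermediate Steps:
-2*((0 - 5) + S(3)) + (1*(7 - 5))*(-69) = -2*((0 - 5) + 3) + (1*(7 - 5))*(-69) = -2*(-5 + 3) + (1*2)*(-69) = -2*(-2) + 2*(-69) = 4 - 138 = -134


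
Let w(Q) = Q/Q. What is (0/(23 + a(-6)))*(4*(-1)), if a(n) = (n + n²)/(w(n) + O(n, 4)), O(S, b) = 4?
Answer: 0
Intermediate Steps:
w(Q) = 1
a(n) = n/5 + n²/5 (a(n) = (n + n²)/(1 + 4) = (n + n²)/5 = (n + n²)*(⅕) = n/5 + n²/5)
(0/(23 + a(-6)))*(4*(-1)) = (0/(23 + (⅕)*(-6)*(1 - 6)))*(4*(-1)) = (0/(23 + (⅕)*(-6)*(-5)))*(-4) = (0/(23 + 6))*(-4) = (0/29)*(-4) = (0*(1/29))*(-4) = 0*(-4) = 0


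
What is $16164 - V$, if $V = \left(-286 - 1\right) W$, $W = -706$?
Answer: $-186458$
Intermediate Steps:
$V = 202622$ ($V = \left(-286 - 1\right) \left(-706\right) = \left(-287\right) \left(-706\right) = 202622$)
$16164 - V = 16164 - 202622 = -186458$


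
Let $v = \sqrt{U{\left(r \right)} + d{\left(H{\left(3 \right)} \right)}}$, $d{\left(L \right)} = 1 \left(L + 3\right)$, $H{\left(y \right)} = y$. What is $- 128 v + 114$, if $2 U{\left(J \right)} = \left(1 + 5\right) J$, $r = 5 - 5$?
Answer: $114 - 128 \sqrt{6} \approx -199.53$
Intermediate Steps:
$r = 0$
$d{\left(L \right)} = 3 + L$ ($d{\left(L \right)} = 1 \left(3 + L\right) = 3 + L$)
$U{\left(J \right)} = 3 J$ ($U{\left(J \right)} = \frac{\left(1 + 5\right) J}{2} = \frac{6 J}{2} = 3 J$)
$v = \sqrt{6}$ ($v = \sqrt{3 \cdot 0 + \left(3 + 3\right)} = \sqrt{0 + 6} = \sqrt{6} \approx 2.4495$)
$- 128 v + 114 = - 128 \sqrt{6} + 114 = 114 - 128 \sqrt{6}$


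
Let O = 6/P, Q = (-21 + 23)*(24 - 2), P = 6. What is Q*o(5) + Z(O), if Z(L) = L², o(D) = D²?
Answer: 1101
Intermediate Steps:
Q = 44 (Q = 2*22 = 44)
O = 1 (O = 6/6 = 6*(⅙) = 1)
Q*o(5) + Z(O) = 44*5² + 1² = 44*25 + 1 = 1100 + 1 = 1101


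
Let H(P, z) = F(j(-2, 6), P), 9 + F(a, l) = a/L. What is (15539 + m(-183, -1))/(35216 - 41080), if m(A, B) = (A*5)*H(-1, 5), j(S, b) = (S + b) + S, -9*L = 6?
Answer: -26519/5864 ≈ -4.5223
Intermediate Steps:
L = -⅔ (L = -⅑*6 = -⅔ ≈ -0.66667)
j(S, b) = b + 2*S
F(a, l) = -9 - 3*a/2 (F(a, l) = -9 + a/(-⅔) = -9 + a*(-3/2) = -9 - 3*a/2)
H(P, z) = -12 (H(P, z) = -9 - 3*(6 + 2*(-2))/2 = -9 - 3*(6 - 4)/2 = -9 - 3/2*2 = -9 - 3 = -12)
m(A, B) = -60*A (m(A, B) = (A*5)*(-12) = (5*A)*(-12) = -60*A)
(15539 + m(-183, -1))/(35216 - 41080) = (15539 - 60*(-183))/(35216 - 41080) = (15539 + 10980)/(-5864) = 26519*(-1/5864) = -26519/5864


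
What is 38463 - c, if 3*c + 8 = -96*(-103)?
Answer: 105509/3 ≈ 35170.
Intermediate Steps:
c = 9880/3 (c = -8/3 + (-96*(-103))/3 = -8/3 + (⅓)*9888 = -8/3 + 3296 = 9880/3 ≈ 3293.3)
38463 - c = 38463 - 1*9880/3 = 38463 - 9880/3 = 105509/3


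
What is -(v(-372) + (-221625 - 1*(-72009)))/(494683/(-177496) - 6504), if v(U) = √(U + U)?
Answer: -26556241536/1154928667 + 354992*I*√186/1154928667 ≈ -22.994 + 0.004192*I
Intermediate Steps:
v(U) = √2*√U (v(U) = √(2*U) = √2*√U)
-(v(-372) + (-221625 - 1*(-72009)))/(494683/(-177496) - 6504) = -(√2*√(-372) + (-221625 - 1*(-72009)))/(494683/(-177496) - 6504) = -(√2*(2*I*√93) + (-221625 + 72009))/(494683*(-1/177496) - 6504) = -(2*I*√186 - 149616)/(-494683/177496 - 6504) = -(-149616 + 2*I*√186)/(-1154928667/177496) = -(-149616 + 2*I*√186)*(-177496)/1154928667 = -(26556241536/1154928667 - 354992*I*√186/1154928667) = -26556241536/1154928667 + 354992*I*√186/1154928667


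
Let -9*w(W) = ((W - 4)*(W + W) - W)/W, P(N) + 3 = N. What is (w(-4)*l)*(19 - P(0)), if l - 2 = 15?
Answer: 6358/9 ≈ 706.44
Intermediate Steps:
P(N) = -3 + N
l = 17 (l = 2 + 15 = 17)
w(W) = -(-W + 2*W*(-4 + W))/(9*W) (w(W) = -((W - 4)*(W + W) - W)/(9*W) = -((-4 + W)*(2*W) - W)/(9*W) = -(2*W*(-4 + W) - W)/(9*W) = -(-W + 2*W*(-4 + W))/(9*W))
(w(-4)*l)*(19 - P(0)) = ((1 - 2/9*(-4))*17)*(19 - (-3 + 0)) = ((1 + 8/9)*17)*(19 - 1*(-3)) = ((17/9)*17)*(19 + 3) = (289/9)*22 = 6358/9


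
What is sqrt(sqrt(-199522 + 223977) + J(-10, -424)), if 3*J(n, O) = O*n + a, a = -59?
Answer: sqrt(12543 + 9*sqrt(24455))/3 ≈ 39.371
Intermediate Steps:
J(n, O) = -59/3 + O*n/3 (J(n, O) = (O*n - 59)/3 = (-59 + O*n)/3 = -59/3 + O*n/3)
sqrt(sqrt(-199522 + 223977) + J(-10, -424)) = sqrt(sqrt(-199522 + 223977) + (-59/3 + (1/3)*(-424)*(-10))) = sqrt(sqrt(24455) + (-59/3 + 4240/3)) = sqrt(sqrt(24455) + 4181/3) = sqrt(4181/3 + sqrt(24455))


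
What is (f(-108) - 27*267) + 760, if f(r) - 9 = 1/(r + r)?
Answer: -1391041/216 ≈ -6440.0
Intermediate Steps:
f(r) = 9 + 1/(2*r) (f(r) = 9 + 1/(r + r) = 9 + 1/(2*r))
(f(-108) - 27*267) + 760 = ((9 + (½)/(-108)) - 27*267) + 760 = ((9 + (½)*(-1/108)) - 7209) + 760 = ((9 - 1/216) - 7209) + 760 = (1943/216 - 7209) + 760 = -1555201/216 + 760 = -1391041/216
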